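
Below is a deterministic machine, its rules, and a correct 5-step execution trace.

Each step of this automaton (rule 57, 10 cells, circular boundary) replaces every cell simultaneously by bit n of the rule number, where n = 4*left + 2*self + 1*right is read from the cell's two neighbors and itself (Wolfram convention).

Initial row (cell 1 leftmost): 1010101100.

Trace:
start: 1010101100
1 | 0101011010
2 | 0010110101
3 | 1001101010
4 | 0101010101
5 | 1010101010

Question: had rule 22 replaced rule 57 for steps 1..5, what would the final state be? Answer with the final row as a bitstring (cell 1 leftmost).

0111111110

(re-executing steps 1..5 under rule 22; state before step 1: 1010101100)
1 | 1010100011
2 | 0010110100
3 | 0110000110
4 | 1001001001
5 | 0111111110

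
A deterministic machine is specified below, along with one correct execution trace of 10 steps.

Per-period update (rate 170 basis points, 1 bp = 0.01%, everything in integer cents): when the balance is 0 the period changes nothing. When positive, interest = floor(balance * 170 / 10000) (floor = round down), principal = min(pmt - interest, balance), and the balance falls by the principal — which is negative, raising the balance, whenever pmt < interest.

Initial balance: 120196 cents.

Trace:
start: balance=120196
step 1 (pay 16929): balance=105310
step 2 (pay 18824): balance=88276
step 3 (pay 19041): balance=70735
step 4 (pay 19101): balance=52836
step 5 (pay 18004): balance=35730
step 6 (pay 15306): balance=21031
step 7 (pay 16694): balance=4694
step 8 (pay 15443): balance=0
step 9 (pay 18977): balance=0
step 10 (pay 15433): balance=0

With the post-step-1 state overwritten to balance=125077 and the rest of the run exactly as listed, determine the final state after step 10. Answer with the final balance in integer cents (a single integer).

0

state after step 1 := balance=125077
step 2 (pay 18824): balance=108379
step 3 (pay 19041): balance=91180
step 4 (pay 19101): balance=73629
step 5 (pay 18004): balance=56876
step 6 (pay 15306): balance=42536
step 7 (pay 16694): balance=26565
step 8 (pay 15443): balance=11573
step 9 (pay 18977): balance=0
step 10 (pay 15433): balance=0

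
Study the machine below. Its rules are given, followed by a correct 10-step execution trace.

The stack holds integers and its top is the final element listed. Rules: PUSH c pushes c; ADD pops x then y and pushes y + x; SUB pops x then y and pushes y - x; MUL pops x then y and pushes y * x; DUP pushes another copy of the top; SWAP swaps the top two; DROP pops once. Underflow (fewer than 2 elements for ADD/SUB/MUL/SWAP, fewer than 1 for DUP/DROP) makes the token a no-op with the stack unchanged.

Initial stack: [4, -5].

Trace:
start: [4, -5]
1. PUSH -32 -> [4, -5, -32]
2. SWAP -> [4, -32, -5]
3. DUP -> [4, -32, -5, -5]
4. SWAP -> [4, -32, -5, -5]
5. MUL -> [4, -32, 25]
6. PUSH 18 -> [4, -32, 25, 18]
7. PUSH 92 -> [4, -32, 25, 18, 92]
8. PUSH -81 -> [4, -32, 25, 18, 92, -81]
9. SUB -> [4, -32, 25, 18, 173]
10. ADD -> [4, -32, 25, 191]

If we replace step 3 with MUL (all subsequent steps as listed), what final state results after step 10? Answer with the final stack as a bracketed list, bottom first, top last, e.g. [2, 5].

(re-executing from step 3 with the substitution; state before step 3: [4, -32, -5])
3. MUL -> [4, 160]
4. SWAP -> [160, 4]
5. MUL -> [640]
6. PUSH 18 -> [640, 18]
7. PUSH 92 -> [640, 18, 92]
8. PUSH -81 -> [640, 18, 92, -81]
9. SUB -> [640, 18, 173]
10. ADD -> [640, 191]

[640, 191]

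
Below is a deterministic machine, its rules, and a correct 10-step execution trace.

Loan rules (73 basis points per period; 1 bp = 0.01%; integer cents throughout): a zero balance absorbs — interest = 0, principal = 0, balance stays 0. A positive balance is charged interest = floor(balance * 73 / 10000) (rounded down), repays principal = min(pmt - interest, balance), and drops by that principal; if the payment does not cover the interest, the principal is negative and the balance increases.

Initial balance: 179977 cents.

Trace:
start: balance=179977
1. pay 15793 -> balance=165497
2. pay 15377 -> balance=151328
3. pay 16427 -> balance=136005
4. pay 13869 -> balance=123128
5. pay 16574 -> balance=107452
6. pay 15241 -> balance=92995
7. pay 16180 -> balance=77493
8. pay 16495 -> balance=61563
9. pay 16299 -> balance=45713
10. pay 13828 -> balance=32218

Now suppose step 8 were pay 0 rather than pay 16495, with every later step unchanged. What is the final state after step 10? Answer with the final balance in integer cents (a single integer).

48954

(re-executing from step 8 with the substitution; state before step 8: balance=77493)
8. pay 0 -> balance=78058
9. pay 16299 -> balance=62328
10. pay 13828 -> balance=48954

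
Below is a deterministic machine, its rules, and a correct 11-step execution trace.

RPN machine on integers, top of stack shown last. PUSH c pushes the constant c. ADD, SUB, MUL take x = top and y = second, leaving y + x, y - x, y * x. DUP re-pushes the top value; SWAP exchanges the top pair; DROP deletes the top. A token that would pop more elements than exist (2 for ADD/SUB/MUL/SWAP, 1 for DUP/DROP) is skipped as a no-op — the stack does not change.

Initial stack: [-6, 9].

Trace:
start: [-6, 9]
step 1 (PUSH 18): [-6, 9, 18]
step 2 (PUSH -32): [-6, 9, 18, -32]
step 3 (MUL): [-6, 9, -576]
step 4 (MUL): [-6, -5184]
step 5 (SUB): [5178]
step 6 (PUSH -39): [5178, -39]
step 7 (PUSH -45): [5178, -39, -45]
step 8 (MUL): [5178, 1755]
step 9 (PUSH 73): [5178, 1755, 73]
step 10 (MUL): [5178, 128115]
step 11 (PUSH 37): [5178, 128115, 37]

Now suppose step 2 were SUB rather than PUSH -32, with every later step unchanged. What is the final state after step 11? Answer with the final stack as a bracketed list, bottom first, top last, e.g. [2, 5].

[54, 128115, 37]

(re-executing from step 2 with the substitution; state before step 2: [-6, 9, 18])
step 2 (SUB): [-6, -9]
step 3 (MUL): [54]
step 4 (MUL): [54]
step 5 (SUB): [54]
step 6 (PUSH -39): [54, -39]
step 7 (PUSH -45): [54, -39, -45]
step 8 (MUL): [54, 1755]
step 9 (PUSH 73): [54, 1755, 73]
step 10 (MUL): [54, 128115]
step 11 (PUSH 37): [54, 128115, 37]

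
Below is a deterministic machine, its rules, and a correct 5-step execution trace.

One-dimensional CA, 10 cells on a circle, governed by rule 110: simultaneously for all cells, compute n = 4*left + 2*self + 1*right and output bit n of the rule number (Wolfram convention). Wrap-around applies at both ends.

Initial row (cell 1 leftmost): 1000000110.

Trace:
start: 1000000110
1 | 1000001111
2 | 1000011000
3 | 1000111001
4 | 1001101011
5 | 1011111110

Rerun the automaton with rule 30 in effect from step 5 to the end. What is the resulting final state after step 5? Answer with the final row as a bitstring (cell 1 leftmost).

(re-executing step 5 under rule 30; state before step 5: 1001101011)
5 | 0111001010

0111001010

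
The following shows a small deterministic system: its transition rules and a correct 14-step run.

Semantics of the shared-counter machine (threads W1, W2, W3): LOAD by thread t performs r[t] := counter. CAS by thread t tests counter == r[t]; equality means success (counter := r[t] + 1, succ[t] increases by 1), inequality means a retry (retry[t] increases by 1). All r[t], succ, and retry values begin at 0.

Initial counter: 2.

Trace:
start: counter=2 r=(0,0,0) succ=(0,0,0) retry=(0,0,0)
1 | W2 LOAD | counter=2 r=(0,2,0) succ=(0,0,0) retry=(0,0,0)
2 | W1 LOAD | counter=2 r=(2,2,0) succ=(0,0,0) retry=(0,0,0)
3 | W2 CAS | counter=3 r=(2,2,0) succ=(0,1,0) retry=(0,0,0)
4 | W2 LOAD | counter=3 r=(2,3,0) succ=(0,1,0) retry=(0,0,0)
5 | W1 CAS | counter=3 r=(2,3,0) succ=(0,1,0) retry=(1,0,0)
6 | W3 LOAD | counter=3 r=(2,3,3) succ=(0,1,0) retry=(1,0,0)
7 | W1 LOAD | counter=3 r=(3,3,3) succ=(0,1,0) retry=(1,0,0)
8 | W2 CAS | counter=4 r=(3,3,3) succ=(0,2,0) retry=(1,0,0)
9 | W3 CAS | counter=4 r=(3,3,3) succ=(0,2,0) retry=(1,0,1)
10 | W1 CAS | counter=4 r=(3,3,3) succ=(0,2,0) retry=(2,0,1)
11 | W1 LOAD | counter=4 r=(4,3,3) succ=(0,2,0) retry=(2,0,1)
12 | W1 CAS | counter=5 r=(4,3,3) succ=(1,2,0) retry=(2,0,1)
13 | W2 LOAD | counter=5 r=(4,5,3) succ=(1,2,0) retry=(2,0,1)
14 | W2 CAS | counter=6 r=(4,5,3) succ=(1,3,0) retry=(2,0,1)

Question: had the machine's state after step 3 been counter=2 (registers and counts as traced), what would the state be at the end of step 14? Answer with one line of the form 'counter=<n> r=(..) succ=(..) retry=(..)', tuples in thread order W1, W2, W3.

state after step 3 := counter=2 r=(2,2,0) succ=(0,1,0) retry=(0,0,0)
4 | W2 LOAD | counter=2 r=(2,2,0) succ=(0,1,0) retry=(0,0,0)
5 | W1 CAS | counter=3 r=(2,2,0) succ=(1,1,0) retry=(0,0,0)
6 | W3 LOAD | counter=3 r=(2,2,3) succ=(1,1,0) retry=(0,0,0)
7 | W1 LOAD | counter=3 r=(3,2,3) succ=(1,1,0) retry=(0,0,0)
8 | W2 CAS | counter=3 r=(3,2,3) succ=(1,1,0) retry=(0,1,0)
9 | W3 CAS | counter=4 r=(3,2,3) succ=(1,1,1) retry=(0,1,0)
10 | W1 CAS | counter=4 r=(3,2,3) succ=(1,1,1) retry=(1,1,0)
11 | W1 LOAD | counter=4 r=(4,2,3) succ=(1,1,1) retry=(1,1,0)
12 | W1 CAS | counter=5 r=(4,2,3) succ=(2,1,1) retry=(1,1,0)
13 | W2 LOAD | counter=5 r=(4,5,3) succ=(2,1,1) retry=(1,1,0)
14 | W2 CAS | counter=6 r=(4,5,3) succ=(2,2,1) retry=(1,1,0)

counter=6 r=(4,5,3) succ=(2,2,1) retry=(1,1,0)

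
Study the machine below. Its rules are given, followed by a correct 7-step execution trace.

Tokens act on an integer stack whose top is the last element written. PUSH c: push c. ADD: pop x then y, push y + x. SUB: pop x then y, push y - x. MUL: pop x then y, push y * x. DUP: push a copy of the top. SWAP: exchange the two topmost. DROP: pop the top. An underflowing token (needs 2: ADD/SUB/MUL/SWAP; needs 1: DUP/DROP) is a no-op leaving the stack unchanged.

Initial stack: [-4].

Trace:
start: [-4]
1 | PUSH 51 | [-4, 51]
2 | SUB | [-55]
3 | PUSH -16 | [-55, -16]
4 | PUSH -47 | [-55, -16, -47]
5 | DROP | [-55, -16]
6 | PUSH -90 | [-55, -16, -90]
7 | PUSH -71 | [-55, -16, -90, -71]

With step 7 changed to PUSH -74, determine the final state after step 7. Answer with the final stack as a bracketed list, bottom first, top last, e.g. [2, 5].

(re-executing from step 7 with the substitution; state before step 7: [-55, -16, -90])
7 | PUSH -74 | [-55, -16, -90, -74]

[-55, -16, -90, -74]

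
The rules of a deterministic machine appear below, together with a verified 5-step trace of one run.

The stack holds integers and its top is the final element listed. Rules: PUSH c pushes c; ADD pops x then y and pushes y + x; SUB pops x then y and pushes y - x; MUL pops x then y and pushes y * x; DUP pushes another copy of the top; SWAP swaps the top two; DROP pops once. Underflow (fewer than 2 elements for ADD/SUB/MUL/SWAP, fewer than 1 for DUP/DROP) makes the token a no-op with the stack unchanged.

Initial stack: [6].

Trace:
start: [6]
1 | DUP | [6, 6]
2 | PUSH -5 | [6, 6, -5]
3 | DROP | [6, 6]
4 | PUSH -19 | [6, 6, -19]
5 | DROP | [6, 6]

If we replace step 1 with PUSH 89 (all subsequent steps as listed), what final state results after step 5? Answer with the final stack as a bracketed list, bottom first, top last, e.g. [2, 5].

(re-executing from step 1 with the substitution; state before step 1: [6])
1 | PUSH 89 | [6, 89]
2 | PUSH -5 | [6, 89, -5]
3 | DROP | [6, 89]
4 | PUSH -19 | [6, 89, -19]
5 | DROP | [6, 89]

[6, 89]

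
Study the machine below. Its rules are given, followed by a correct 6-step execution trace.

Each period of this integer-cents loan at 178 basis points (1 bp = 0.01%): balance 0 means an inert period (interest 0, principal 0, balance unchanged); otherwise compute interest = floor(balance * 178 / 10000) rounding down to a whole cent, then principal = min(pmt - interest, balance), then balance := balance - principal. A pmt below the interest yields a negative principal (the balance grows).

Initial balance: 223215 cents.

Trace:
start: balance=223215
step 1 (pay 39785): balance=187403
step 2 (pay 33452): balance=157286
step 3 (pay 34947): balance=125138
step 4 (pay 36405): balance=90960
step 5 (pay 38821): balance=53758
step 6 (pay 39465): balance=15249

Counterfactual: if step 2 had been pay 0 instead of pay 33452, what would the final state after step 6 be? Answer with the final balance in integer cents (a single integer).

(re-executing from step 2 with the substitution; state before step 2: balance=187403)
step 2 (pay 0): balance=190738
step 3 (pay 34947): balance=159186
step 4 (pay 36405): balance=125614
step 5 (pay 38821): balance=89028
step 6 (pay 39465): balance=51147

51147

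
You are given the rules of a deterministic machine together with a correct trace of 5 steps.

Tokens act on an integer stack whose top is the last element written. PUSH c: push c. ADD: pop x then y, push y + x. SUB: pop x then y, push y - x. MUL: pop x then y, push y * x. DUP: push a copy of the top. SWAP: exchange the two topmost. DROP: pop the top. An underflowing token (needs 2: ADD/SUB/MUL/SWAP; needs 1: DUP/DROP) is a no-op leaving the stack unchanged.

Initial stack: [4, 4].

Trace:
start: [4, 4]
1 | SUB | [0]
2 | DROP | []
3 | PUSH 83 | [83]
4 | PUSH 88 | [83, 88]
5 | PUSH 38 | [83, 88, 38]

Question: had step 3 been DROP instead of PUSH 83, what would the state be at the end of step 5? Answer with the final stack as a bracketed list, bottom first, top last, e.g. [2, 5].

[88, 38]

(re-executing from step 3 with the substitution; state before step 3: [])
3 | DROP | []
4 | PUSH 88 | [88]
5 | PUSH 38 | [88, 38]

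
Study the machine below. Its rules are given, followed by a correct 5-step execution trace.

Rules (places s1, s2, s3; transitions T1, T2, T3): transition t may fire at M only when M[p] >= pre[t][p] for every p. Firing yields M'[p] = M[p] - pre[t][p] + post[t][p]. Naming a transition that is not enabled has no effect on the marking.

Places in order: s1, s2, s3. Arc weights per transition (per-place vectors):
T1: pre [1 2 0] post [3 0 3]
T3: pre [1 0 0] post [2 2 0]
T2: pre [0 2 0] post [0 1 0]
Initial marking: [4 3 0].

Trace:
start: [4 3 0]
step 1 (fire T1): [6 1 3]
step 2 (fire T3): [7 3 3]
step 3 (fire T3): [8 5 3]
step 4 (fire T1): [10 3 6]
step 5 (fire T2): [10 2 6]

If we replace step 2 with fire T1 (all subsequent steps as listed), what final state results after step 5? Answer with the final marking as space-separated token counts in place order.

(re-executing from step 2 with the substitution; state before step 2: [6 1 3])
step 2 (fire T1): [6 1 3]
step 3 (fire T3): [7 3 3]
step 4 (fire T1): [9 1 6]
step 5 (fire T2): [9 1 6]

9 1 6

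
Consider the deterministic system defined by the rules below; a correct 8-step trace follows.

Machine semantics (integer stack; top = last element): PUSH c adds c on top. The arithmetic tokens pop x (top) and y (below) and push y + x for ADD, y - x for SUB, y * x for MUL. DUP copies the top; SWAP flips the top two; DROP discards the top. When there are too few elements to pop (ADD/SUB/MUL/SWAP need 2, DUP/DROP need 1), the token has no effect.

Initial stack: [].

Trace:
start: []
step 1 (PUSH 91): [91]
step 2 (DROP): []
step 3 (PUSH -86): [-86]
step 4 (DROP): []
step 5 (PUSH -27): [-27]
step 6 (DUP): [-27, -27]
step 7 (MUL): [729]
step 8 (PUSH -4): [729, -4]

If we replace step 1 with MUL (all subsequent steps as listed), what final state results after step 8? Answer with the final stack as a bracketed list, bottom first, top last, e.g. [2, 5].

(re-executing from step 1 with the substitution; state before step 1: [])
step 1 (MUL): []
step 2 (DROP): []
step 3 (PUSH -86): [-86]
step 4 (DROP): []
step 5 (PUSH -27): [-27]
step 6 (DUP): [-27, -27]
step 7 (MUL): [729]
step 8 (PUSH -4): [729, -4]

[729, -4]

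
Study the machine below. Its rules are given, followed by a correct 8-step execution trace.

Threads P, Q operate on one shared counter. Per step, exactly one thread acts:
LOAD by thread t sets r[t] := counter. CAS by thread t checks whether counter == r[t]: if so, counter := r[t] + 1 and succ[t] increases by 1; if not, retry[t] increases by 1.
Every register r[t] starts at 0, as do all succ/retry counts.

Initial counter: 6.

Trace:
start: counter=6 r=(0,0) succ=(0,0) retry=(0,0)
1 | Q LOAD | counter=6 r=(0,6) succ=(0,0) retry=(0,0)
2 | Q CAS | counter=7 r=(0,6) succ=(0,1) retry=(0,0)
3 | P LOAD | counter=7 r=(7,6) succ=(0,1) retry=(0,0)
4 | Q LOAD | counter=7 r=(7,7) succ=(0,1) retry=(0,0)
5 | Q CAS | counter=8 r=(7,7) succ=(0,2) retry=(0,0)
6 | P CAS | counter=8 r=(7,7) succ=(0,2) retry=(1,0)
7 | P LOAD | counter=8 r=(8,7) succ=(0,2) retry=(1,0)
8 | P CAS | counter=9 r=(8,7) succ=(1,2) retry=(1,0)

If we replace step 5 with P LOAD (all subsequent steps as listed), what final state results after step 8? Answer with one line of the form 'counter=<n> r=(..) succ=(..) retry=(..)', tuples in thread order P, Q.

(re-executing from step 5 with the substitution; state before step 5: counter=7 r=(7,7) succ=(0,1) retry=(0,0))
5 | P LOAD | counter=7 r=(7,7) succ=(0,1) retry=(0,0)
6 | P CAS | counter=8 r=(7,7) succ=(1,1) retry=(0,0)
7 | P LOAD | counter=8 r=(8,7) succ=(1,1) retry=(0,0)
8 | P CAS | counter=9 r=(8,7) succ=(2,1) retry=(0,0)

counter=9 r=(8,7) succ=(2,1) retry=(0,0)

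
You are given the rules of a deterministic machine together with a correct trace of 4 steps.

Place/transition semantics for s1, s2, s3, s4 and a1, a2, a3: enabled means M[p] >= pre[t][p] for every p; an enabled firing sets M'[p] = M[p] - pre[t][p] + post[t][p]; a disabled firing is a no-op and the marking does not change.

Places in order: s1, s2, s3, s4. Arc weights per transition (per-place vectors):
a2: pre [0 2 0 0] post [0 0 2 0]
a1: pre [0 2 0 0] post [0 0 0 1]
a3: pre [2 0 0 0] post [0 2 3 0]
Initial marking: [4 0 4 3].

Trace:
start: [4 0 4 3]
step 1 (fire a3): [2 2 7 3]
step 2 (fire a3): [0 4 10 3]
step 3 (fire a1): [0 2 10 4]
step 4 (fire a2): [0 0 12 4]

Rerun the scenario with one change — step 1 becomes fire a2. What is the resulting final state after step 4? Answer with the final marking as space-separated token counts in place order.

2 0 7 4

(re-executing from step 1 with the substitution; state before step 1: [4 0 4 3])
step 1 (fire a2): [4 0 4 3]
step 2 (fire a3): [2 2 7 3]
step 3 (fire a1): [2 0 7 4]
step 4 (fire a2): [2 0 7 4]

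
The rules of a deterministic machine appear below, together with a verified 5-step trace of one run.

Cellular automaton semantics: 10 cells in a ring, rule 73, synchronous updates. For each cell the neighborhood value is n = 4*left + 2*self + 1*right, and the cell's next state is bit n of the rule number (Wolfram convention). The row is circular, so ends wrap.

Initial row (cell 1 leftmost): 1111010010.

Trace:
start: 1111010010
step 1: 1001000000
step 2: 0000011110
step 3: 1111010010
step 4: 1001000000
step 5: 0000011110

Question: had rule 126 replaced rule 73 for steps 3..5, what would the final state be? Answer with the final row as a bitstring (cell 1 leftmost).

(re-executing steps 3..5 under rule 126; state before step 3: 0000011110)
step 3: 0000110011
step 4: 1001111111
step 5: 1111000000

1111000000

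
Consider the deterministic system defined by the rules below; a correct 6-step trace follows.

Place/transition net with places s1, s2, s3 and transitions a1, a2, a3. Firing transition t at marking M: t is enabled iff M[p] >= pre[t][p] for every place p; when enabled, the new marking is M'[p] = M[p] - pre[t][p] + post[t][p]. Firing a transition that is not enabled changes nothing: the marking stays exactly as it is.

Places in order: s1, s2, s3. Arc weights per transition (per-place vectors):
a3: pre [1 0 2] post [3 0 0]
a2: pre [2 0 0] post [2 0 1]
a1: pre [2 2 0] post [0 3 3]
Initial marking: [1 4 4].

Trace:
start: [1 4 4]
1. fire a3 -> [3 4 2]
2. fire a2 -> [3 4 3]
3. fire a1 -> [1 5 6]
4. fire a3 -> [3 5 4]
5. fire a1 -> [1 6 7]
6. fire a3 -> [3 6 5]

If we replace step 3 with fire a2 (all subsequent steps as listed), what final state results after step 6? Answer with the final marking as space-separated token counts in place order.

(re-executing from step 3 with the substitution; state before step 3: [3 4 3])
3. fire a2 -> [3 4 4]
4. fire a3 -> [5 4 2]
5. fire a1 -> [3 5 5]
6. fire a3 -> [5 5 3]

5 5 3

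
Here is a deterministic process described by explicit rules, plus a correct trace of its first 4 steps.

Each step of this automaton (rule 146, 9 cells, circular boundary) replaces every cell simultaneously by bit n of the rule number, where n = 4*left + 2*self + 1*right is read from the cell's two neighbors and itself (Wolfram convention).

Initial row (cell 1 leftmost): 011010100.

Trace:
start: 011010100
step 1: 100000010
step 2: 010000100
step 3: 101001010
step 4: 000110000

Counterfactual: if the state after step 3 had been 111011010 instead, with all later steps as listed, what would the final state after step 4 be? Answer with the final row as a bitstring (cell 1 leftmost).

state after step 3 := 111011010
step 4: 010000000

010000000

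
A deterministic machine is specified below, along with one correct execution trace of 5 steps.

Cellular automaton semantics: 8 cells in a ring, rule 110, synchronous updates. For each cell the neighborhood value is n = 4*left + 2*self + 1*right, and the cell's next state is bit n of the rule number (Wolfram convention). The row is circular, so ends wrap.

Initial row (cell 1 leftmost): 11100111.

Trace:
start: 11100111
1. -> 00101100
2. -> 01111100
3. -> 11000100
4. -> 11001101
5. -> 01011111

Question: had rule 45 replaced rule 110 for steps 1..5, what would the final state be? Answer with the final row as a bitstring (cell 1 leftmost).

01011011

(re-executing steps 1..5 under rule 45; state before step 1: 11100111)
1. -> 00000100
2. -> 11110101
3. -> 00001111
4. -> 01101000
5. -> 01011011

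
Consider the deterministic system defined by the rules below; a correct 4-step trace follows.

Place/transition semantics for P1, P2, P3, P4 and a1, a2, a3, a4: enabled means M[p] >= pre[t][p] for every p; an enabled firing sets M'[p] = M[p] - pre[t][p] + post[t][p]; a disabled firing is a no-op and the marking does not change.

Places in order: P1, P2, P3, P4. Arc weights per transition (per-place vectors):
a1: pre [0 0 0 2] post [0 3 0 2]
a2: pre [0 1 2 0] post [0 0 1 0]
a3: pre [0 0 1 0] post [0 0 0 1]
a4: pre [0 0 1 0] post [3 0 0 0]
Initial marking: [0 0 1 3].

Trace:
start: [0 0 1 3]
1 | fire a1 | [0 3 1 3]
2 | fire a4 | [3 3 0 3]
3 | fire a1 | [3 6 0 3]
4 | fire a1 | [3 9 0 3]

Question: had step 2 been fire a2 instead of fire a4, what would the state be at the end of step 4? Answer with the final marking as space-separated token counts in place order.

0 9 1 3

(re-executing from step 2 with the substitution; state before step 2: [0 3 1 3])
2 | fire a2 | [0 3 1 3]
3 | fire a1 | [0 6 1 3]
4 | fire a1 | [0 9 1 3]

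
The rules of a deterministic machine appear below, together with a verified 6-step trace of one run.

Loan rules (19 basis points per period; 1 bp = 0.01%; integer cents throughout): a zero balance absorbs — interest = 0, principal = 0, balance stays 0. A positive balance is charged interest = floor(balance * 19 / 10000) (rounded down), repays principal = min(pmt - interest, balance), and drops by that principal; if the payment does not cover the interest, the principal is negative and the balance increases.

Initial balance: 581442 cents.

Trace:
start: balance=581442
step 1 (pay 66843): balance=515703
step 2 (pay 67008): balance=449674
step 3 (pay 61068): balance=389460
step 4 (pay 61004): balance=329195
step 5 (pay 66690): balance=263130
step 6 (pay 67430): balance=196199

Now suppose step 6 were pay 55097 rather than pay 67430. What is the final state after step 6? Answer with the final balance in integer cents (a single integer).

(re-executing from step 6 with the substitution; state before step 6: balance=263130)
step 6 (pay 55097): balance=208532

208532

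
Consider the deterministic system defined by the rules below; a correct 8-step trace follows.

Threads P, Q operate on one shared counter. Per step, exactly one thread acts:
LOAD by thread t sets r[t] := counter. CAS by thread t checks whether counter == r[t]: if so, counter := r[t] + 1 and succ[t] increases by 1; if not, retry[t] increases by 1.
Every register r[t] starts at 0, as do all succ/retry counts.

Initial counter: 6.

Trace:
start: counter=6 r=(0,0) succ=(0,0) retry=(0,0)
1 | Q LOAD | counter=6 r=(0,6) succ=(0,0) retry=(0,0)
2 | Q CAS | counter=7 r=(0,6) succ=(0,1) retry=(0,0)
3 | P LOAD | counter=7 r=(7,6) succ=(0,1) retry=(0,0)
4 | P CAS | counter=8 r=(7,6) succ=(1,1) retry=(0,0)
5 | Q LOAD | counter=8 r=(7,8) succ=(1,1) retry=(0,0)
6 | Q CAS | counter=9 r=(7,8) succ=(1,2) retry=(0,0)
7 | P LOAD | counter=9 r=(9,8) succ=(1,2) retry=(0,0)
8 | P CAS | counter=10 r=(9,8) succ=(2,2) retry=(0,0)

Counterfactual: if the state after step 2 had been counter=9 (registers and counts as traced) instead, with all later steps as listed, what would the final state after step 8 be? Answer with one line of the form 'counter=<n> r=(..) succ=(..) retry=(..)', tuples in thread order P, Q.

counter=12 r=(11,10) succ=(2,2) retry=(0,0)

state after step 2 := counter=9 r=(0,6) succ=(0,1) retry=(0,0)
3 | P LOAD | counter=9 r=(9,6) succ=(0,1) retry=(0,0)
4 | P CAS | counter=10 r=(9,6) succ=(1,1) retry=(0,0)
5 | Q LOAD | counter=10 r=(9,10) succ=(1,1) retry=(0,0)
6 | Q CAS | counter=11 r=(9,10) succ=(1,2) retry=(0,0)
7 | P LOAD | counter=11 r=(11,10) succ=(1,2) retry=(0,0)
8 | P CAS | counter=12 r=(11,10) succ=(2,2) retry=(0,0)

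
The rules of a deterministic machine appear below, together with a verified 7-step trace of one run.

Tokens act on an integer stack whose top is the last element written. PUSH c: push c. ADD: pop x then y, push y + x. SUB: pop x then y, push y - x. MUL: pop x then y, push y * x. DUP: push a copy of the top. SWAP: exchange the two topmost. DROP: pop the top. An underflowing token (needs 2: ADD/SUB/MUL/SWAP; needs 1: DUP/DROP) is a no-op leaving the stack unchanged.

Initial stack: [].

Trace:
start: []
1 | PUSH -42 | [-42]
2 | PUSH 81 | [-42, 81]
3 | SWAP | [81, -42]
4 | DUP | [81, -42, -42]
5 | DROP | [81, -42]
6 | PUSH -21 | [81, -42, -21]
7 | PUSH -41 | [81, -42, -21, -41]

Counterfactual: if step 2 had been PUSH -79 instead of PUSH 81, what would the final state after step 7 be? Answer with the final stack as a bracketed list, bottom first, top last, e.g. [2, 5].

[-79, -42, -21, -41]

(re-executing from step 2 with the substitution; state before step 2: [-42])
2 | PUSH -79 | [-42, -79]
3 | SWAP | [-79, -42]
4 | DUP | [-79, -42, -42]
5 | DROP | [-79, -42]
6 | PUSH -21 | [-79, -42, -21]
7 | PUSH -41 | [-79, -42, -21, -41]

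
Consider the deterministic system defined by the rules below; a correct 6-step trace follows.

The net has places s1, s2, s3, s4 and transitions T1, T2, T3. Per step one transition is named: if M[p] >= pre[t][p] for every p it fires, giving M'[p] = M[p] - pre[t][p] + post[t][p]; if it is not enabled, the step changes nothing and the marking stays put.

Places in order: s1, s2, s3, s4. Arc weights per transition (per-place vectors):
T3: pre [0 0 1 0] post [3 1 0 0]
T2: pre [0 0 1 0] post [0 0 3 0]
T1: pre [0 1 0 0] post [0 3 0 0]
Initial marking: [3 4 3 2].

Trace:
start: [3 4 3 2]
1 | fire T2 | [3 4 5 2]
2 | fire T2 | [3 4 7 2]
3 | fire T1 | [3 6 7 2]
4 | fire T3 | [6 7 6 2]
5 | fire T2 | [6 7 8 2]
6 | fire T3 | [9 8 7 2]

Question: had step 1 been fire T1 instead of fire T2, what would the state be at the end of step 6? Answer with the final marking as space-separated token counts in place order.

9 10 5 2

(re-executing from step 1 with the substitution; state before step 1: [3 4 3 2])
1 | fire T1 | [3 6 3 2]
2 | fire T2 | [3 6 5 2]
3 | fire T1 | [3 8 5 2]
4 | fire T3 | [6 9 4 2]
5 | fire T2 | [6 9 6 2]
6 | fire T3 | [9 10 5 2]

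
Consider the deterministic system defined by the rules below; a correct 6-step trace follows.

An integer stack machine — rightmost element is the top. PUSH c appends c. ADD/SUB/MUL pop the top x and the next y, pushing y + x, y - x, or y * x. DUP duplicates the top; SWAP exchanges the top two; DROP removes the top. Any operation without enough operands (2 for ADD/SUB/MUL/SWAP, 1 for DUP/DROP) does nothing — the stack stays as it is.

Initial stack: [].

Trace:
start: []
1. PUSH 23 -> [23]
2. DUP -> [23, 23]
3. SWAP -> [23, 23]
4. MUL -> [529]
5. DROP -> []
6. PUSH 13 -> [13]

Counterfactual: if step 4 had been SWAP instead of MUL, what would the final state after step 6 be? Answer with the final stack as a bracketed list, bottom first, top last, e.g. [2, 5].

(re-executing from step 4 with the substitution; state before step 4: [23, 23])
4. SWAP -> [23, 23]
5. DROP -> [23]
6. PUSH 13 -> [23, 13]

[23, 13]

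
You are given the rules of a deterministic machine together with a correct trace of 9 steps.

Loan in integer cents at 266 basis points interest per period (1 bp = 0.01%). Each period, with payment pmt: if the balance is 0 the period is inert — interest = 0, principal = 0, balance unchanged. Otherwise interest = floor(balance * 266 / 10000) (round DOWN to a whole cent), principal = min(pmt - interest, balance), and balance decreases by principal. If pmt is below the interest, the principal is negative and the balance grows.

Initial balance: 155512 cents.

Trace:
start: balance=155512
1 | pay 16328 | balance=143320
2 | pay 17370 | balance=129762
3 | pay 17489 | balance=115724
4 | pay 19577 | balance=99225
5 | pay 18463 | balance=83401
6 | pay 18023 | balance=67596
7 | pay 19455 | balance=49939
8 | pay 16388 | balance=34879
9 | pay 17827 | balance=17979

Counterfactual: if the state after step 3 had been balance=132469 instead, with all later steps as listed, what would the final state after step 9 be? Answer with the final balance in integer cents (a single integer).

state after step 3 := balance=132469
4 | pay 19577 | balance=116415
5 | pay 18463 | balance=101048
6 | pay 18023 | balance=85712
7 | pay 19455 | balance=68536
8 | pay 16388 | balance=53971
9 | pay 17827 | balance=37579

37579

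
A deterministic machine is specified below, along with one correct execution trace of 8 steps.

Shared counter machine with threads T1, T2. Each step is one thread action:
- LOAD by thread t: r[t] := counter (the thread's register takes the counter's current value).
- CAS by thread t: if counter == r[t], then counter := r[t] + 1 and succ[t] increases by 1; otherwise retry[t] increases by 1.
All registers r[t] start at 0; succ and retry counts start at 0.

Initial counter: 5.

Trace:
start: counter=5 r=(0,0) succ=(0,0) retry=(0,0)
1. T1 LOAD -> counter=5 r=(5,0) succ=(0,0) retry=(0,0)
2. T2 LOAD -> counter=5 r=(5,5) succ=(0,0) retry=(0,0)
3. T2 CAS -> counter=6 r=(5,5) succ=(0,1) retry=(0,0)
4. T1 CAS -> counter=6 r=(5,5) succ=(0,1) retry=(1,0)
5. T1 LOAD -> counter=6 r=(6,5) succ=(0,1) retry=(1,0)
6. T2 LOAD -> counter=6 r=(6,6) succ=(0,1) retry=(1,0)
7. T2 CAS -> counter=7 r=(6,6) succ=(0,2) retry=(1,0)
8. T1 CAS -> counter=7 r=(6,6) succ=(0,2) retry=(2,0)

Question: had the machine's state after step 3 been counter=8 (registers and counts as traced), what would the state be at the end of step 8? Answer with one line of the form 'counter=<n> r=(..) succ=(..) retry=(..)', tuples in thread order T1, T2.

counter=9 r=(8,8) succ=(0,2) retry=(2,0)

state after step 3 := counter=8 r=(5,5) succ=(0,1) retry=(0,0)
4. T1 CAS -> counter=8 r=(5,5) succ=(0,1) retry=(1,0)
5. T1 LOAD -> counter=8 r=(8,5) succ=(0,1) retry=(1,0)
6. T2 LOAD -> counter=8 r=(8,8) succ=(0,1) retry=(1,0)
7. T2 CAS -> counter=9 r=(8,8) succ=(0,2) retry=(1,0)
8. T1 CAS -> counter=9 r=(8,8) succ=(0,2) retry=(2,0)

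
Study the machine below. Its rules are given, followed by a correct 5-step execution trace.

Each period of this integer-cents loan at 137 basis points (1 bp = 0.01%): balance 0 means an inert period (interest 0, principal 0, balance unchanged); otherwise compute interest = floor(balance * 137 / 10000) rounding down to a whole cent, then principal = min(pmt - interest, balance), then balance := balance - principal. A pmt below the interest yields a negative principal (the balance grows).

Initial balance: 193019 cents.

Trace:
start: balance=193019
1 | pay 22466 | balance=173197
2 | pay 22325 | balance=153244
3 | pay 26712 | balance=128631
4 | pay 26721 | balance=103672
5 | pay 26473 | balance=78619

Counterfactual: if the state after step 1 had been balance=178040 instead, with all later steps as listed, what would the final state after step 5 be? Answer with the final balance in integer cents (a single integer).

83733

state after step 1 := balance=178040
2 | pay 22325 | balance=158154
3 | pay 26712 | balance=133608
4 | pay 26721 | balance=108717
5 | pay 26473 | balance=83733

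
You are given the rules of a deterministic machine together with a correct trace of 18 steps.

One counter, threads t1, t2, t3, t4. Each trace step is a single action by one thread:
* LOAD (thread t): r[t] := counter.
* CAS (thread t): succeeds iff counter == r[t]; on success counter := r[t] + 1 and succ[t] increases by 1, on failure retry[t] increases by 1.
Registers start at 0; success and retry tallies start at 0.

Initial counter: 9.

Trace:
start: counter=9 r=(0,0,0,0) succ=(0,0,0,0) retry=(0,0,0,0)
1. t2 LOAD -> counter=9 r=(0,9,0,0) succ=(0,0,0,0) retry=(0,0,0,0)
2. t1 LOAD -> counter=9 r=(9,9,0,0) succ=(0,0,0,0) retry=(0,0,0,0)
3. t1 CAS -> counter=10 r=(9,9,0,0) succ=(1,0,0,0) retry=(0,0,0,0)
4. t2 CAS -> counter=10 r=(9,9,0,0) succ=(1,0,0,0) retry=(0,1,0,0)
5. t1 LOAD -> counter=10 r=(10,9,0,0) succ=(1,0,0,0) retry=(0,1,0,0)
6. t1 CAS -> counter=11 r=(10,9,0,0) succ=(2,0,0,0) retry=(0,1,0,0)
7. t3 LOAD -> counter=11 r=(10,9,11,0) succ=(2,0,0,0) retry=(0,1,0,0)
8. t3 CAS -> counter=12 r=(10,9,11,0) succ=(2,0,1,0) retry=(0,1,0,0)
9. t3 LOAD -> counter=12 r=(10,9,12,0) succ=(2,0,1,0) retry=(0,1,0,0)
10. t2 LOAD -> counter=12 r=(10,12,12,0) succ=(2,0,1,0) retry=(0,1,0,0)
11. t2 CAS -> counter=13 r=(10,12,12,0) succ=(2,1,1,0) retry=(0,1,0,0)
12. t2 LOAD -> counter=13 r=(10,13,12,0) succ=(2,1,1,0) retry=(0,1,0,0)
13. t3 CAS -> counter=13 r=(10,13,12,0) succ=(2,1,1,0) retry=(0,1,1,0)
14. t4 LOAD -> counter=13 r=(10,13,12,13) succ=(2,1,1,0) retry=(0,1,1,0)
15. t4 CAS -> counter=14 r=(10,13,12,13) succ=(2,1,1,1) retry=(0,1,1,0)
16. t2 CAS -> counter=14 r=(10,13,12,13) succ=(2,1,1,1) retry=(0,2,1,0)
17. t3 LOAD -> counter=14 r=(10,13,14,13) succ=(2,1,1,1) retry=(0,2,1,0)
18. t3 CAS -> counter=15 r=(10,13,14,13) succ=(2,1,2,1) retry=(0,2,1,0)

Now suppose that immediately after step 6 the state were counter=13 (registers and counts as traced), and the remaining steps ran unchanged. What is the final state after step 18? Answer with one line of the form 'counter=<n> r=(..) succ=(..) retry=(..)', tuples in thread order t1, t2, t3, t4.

state after step 6 := counter=13 r=(10,9,0,0) succ=(2,0,0,0) retry=(0,1,0,0)
7. t3 LOAD -> counter=13 r=(10,9,13,0) succ=(2,0,0,0) retry=(0,1,0,0)
8. t3 CAS -> counter=14 r=(10,9,13,0) succ=(2,0,1,0) retry=(0,1,0,0)
9. t3 LOAD -> counter=14 r=(10,9,14,0) succ=(2,0,1,0) retry=(0,1,0,0)
10. t2 LOAD -> counter=14 r=(10,14,14,0) succ=(2,0,1,0) retry=(0,1,0,0)
11. t2 CAS -> counter=15 r=(10,14,14,0) succ=(2,1,1,0) retry=(0,1,0,0)
12. t2 LOAD -> counter=15 r=(10,15,14,0) succ=(2,1,1,0) retry=(0,1,0,0)
13. t3 CAS -> counter=15 r=(10,15,14,0) succ=(2,1,1,0) retry=(0,1,1,0)
14. t4 LOAD -> counter=15 r=(10,15,14,15) succ=(2,1,1,0) retry=(0,1,1,0)
15. t4 CAS -> counter=16 r=(10,15,14,15) succ=(2,1,1,1) retry=(0,1,1,0)
16. t2 CAS -> counter=16 r=(10,15,14,15) succ=(2,1,1,1) retry=(0,2,1,0)
17. t3 LOAD -> counter=16 r=(10,15,16,15) succ=(2,1,1,1) retry=(0,2,1,0)
18. t3 CAS -> counter=17 r=(10,15,16,15) succ=(2,1,2,1) retry=(0,2,1,0)

counter=17 r=(10,15,16,15) succ=(2,1,2,1) retry=(0,2,1,0)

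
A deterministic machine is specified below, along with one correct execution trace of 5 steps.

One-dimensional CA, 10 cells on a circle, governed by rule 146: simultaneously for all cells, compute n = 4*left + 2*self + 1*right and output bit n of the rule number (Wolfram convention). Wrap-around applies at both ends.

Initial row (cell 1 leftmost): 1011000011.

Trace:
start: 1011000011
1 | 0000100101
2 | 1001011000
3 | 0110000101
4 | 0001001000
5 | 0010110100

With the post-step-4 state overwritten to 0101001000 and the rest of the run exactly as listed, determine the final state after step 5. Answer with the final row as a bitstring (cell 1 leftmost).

state after step 4 := 0101001000
5 | 1000110100

1000110100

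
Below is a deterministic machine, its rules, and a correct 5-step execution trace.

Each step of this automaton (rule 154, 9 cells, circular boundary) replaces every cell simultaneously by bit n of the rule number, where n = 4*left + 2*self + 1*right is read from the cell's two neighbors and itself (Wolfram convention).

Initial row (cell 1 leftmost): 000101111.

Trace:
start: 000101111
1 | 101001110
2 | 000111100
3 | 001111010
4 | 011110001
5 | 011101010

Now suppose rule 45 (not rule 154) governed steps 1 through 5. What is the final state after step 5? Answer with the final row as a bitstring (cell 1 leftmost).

000111000

(re-executing steps 1..5 under rule 45; state before step 1: 000101111)
1 | 010111000
2 | 011100011
3 | 110001010
4 | 100101111
5 | 000111000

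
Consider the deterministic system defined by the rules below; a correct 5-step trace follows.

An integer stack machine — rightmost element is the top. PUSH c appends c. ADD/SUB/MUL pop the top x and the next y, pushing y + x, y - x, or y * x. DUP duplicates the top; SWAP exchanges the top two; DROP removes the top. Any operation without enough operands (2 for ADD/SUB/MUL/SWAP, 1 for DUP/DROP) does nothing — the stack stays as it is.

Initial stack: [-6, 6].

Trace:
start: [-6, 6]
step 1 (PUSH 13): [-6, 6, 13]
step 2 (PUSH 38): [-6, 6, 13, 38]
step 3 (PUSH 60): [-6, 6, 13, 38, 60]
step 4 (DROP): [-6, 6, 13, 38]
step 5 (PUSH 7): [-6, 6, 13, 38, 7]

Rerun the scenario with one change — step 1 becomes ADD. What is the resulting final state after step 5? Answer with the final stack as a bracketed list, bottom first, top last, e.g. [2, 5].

(re-executing from step 1 with the substitution; state before step 1: [-6, 6])
step 1 (ADD): [0]
step 2 (PUSH 38): [0, 38]
step 3 (PUSH 60): [0, 38, 60]
step 4 (DROP): [0, 38]
step 5 (PUSH 7): [0, 38, 7]

[0, 38, 7]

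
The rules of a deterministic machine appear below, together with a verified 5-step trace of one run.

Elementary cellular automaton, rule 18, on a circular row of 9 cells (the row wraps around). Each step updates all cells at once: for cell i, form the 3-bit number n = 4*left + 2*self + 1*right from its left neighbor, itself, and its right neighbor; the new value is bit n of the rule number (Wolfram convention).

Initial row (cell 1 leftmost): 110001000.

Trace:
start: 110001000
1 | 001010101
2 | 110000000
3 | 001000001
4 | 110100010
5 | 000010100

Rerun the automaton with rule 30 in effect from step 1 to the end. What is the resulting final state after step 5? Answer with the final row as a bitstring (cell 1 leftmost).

(re-executing steps 1..5 under rule 30; state before step 1: 110001000)
1 | 101011101
2 | 001010001
3 | 111011011
4 | 000010010
5 | 000111111

000111111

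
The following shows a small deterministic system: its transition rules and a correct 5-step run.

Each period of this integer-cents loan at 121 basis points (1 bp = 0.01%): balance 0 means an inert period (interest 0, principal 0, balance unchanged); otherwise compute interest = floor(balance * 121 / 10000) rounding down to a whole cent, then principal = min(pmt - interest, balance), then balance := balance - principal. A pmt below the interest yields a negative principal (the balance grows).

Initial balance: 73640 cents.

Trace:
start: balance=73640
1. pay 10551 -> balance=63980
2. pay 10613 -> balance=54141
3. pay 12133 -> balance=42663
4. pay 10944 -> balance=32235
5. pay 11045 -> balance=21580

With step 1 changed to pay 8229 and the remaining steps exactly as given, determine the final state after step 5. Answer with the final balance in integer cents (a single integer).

24015

(re-executing from step 1 with the substitution; state before step 1: balance=73640)
1. pay 8229 -> balance=66302
2. pay 10613 -> balance=56491
3. pay 12133 -> balance=45041
4. pay 10944 -> balance=34641
5. pay 11045 -> balance=24015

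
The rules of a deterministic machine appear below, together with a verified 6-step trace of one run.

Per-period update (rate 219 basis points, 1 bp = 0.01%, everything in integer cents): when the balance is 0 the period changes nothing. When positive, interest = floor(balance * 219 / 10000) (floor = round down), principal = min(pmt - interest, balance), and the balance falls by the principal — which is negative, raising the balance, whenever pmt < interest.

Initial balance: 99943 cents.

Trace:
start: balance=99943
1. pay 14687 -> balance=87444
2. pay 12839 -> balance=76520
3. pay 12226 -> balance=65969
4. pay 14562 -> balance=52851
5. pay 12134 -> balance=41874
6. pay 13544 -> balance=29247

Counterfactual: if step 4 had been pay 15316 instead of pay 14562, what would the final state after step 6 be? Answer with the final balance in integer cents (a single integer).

(re-executing from step 4 with the substitution; state before step 4: balance=65969)
4. pay 15316 -> balance=52097
5. pay 12134 -> balance=41103
6. pay 13544 -> balance=28459

28459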